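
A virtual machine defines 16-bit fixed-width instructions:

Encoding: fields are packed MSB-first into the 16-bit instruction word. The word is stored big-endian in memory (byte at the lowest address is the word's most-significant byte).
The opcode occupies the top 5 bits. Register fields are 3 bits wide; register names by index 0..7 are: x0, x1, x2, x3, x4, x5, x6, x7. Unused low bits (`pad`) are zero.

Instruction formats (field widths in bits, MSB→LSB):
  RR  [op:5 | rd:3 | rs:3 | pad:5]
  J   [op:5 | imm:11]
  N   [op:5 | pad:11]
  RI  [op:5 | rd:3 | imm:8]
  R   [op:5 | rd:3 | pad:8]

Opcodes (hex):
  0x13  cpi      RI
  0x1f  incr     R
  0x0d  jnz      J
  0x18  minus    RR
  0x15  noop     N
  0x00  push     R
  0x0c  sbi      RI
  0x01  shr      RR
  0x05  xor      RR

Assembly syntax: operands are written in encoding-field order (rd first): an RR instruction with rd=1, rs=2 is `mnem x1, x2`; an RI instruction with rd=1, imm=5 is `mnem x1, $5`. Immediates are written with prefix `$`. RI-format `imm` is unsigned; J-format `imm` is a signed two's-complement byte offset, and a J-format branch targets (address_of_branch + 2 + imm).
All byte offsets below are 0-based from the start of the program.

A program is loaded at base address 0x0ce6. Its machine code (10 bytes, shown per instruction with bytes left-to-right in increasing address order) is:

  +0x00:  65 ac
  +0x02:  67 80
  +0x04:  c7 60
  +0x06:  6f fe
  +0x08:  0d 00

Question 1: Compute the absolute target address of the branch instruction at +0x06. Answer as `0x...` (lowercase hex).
@+06  big-endian(6f fe) = 0x6ffe
  op=0x6ffe>>11=0xd ⇒ jnz (J)
  imm@[10:0]=0x7fe (s11→-2) ⇒ $-2
  target = base 0x0ce6 + off 0x06 + 2 + imm -2 = 0x0cec

0x0cec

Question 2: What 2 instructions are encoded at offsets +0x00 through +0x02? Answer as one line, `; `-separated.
off 0x00: read 65 ac as big → 0x65ac
  opcode bits[15:11]=0xc: sbi/RI
  [10:8] rd=5 = x5
  [7:0] imm=172 = $172
off 0x02: read 67 80 as big → 0x6780
  opcode bits[15:11]=0xc: sbi/RI
  [10:8] rd=7 = x7
  [7:0] imm=128 = $128

sbi x5, $172; sbi x7, $128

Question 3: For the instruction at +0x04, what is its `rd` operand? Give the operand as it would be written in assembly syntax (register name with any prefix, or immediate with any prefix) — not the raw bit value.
off 0x04: read c7 60 as big → 0xc760
  op=0xc760>>11=0x18 ⇒ minus (RR)
  rd@[10:8]=0x7 ⇒ x7
  rs@[7:5]=0x3 ⇒ x3

x7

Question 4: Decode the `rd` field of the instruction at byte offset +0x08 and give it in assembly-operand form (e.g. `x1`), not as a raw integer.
[08] 0d 00 → 0x0d00
  top 5b → 0x1 → shr [RR]
  rd@[10:8]=0x5 ⇒ x5
  rs@[7:5]=0x0 ⇒ x0

x5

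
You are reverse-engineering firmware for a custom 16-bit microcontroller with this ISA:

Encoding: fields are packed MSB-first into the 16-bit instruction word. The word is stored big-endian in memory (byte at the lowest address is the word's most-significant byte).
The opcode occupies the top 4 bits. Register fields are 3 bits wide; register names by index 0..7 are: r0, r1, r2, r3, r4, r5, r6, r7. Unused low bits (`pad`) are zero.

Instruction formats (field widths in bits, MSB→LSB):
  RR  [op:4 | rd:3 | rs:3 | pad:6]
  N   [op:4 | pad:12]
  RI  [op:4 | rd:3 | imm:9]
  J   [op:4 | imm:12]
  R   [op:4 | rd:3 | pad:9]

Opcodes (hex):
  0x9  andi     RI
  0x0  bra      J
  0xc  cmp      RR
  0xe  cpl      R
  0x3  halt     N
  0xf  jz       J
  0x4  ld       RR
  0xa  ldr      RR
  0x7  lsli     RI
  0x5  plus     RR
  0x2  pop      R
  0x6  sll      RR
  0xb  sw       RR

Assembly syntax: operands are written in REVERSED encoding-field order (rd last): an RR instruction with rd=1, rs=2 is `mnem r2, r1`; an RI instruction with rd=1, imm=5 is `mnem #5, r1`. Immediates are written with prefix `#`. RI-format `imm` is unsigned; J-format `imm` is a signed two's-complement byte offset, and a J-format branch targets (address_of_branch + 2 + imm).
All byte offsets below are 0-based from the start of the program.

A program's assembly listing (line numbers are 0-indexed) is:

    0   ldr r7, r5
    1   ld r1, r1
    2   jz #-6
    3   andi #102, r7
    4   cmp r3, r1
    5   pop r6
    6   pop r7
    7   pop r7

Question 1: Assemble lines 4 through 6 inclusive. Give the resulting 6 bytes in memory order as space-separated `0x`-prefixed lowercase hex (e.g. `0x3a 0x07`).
0xc2 0xc0 0x2c 0x00 0x2e 0x00

4. cmp fields op=0xc:4|rd=1:3|rs=3:3|pad=0:6 → word c2c0h → c2 c0
5. pop fields op=0x2:4|rd=6:3|pad=0:9 → word 2c00h → 2c 00
6. pop fields op=0x2:4|rd=7:3|pad=0:9 → word 2e00h → 2e 00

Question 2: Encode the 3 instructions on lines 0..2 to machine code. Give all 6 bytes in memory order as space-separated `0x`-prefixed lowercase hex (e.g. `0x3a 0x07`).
0xab 0xc0 0x42 0x40 0xff 0xfa

0. ldr fields op=0xa:4|rd=5:3|rs=7:3|pad=0:6 → word abc0h → ab c0
1. ld fields op=0x4:4|rd=1:3|rs=1:3|pad=0:6 → word 4240h → 42 40
2. jz fields op=0xf:4|imm=-6:12 → word fffah → ff fa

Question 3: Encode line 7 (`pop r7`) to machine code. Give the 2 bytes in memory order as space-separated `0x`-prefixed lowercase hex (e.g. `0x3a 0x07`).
L7: pop op=0x2:4|rd=7:3|pad=0:9 ⇒ 0x2e00 ⇒ big 2e 00

0x2e 0x00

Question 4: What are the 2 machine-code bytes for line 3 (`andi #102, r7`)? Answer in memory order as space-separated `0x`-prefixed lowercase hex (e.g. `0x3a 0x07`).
0x9e 0x66

line 3 (andi): pack op=0x9:4|rd=7:3|imm=102:9 = 0x9e66; big→ 9e 66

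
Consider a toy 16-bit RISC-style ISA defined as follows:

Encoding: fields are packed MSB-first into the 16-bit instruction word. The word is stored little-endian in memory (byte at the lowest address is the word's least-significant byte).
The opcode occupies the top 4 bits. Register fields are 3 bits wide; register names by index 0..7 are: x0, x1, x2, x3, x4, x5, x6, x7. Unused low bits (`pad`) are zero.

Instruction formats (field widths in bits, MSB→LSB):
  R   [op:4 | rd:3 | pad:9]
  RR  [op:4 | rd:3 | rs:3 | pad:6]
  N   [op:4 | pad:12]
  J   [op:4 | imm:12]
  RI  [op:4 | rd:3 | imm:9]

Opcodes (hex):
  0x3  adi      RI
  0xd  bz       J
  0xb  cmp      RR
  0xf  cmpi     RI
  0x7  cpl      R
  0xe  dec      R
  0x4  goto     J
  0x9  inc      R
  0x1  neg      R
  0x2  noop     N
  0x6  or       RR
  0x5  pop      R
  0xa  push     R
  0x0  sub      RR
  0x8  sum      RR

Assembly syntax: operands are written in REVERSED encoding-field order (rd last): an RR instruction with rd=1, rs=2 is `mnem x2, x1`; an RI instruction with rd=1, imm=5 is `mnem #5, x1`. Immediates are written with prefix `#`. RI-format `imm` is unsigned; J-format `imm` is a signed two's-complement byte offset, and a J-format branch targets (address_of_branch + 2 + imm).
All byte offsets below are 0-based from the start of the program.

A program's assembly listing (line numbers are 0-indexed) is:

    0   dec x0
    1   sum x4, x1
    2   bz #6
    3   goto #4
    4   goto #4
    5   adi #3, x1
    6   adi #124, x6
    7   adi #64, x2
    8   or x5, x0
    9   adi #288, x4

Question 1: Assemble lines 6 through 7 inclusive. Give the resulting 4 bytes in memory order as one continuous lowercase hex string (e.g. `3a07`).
7c3c4034

line 6 (adi): pack op=0x3:4|rd=6:3|imm=124:9 = 0x3c7c; little→ 7c 3c
line 7 (adi): pack op=0x3:4|rd=2:3|imm=64:9 = 0x3440; little→ 40 34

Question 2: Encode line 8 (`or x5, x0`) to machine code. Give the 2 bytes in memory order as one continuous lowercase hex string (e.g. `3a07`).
4061

L8: or op=0x6:4|rd=0:3|rs=5:3|pad=0:6 ⇒ 0x6140 ⇒ little 40 61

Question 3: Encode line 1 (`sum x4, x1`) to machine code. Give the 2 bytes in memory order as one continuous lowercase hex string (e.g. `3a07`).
0083

L1: sum op=0x8:4|rd=1:3|rs=4:3|pad=0:6 ⇒ 0x8300 ⇒ little 00 83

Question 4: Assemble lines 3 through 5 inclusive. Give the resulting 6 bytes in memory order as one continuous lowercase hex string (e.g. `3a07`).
3. goto fields op=0x4:4|imm=4:12 → word 4004h → 04 40
4. goto fields op=0x4:4|imm=4:12 → word 4004h → 04 40
5. adi fields op=0x3:4|rd=1:3|imm=3:9 → word 3203h → 03 32

044004400332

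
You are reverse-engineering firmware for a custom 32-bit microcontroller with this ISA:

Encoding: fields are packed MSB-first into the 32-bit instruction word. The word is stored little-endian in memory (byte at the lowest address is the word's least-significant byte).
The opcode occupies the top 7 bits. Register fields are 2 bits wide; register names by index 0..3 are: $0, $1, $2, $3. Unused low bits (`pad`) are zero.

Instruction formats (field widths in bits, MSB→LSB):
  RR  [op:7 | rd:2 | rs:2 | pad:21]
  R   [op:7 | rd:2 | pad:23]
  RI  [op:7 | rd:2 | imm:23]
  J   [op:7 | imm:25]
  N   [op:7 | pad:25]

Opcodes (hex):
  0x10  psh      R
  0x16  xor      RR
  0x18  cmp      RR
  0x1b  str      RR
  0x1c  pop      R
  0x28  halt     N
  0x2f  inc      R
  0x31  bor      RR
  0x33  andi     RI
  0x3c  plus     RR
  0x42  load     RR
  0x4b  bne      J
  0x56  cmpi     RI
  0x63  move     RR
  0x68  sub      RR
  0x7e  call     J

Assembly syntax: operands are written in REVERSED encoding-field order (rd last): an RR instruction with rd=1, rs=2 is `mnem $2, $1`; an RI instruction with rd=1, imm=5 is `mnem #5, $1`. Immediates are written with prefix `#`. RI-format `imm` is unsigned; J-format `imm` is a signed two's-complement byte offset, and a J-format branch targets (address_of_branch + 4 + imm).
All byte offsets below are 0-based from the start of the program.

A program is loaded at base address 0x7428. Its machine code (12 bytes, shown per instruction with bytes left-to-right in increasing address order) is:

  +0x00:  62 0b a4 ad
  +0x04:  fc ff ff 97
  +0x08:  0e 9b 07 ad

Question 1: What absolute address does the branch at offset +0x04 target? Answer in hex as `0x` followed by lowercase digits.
0x742c

@+04  little-endian(fc ff ff 97) = 0x97fffffc
  opcode bits[31:25]=0x4b: bne/J
  imm@[24:0]=0x1fffffc (s25→-4) ⇒ #-4
  target = base 0x7428 + off 0x04 + 4 + imm -4 = 0x742c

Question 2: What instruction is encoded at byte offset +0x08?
cmpi #498446, $2

off 0x08: read 0e 9b 07 ad as little → 0xad079b0e
  op=0xad079b0e>>25=0x56 ⇒ cmpi (RI)
  rd@[24:23]=0x2 ⇒ $2
  imm@[22:0]=0x79b0e ⇒ #498446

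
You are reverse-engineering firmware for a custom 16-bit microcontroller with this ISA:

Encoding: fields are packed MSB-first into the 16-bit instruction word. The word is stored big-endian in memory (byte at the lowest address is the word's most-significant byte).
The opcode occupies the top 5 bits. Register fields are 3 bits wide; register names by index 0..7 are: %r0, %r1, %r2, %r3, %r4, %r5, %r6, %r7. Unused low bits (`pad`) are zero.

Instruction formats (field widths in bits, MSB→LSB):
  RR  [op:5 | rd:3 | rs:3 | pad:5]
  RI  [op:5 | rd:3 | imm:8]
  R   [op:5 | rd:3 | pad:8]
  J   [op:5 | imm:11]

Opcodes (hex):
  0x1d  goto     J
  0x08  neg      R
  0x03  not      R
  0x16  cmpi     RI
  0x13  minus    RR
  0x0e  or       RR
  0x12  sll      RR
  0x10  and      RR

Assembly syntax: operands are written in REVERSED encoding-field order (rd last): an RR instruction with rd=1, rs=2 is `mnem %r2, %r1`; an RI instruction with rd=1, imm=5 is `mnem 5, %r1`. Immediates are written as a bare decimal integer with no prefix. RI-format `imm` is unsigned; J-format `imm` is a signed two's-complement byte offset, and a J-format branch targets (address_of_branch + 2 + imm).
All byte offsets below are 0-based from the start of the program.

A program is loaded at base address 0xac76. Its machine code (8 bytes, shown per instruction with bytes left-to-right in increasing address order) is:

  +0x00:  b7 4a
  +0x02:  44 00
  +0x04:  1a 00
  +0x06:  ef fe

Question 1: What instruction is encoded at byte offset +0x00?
+0x00: b7 4a ⇒ word 0xb74a (big)
  op=0xb74a>>11=0x16 ⇒ cmpi (RI)
  rd@[10:8]=0x7 ⇒ %r7
  imm@[7:0]=0x4a ⇒ 74

cmpi 74, %r7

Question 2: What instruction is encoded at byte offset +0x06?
@+06  big-endian(ef fe) = 0xeffe
  op=0xeffe>>11=0x1d ⇒ goto (J)
  [10:0] imm=2046 (s11→-2) = -2

goto -2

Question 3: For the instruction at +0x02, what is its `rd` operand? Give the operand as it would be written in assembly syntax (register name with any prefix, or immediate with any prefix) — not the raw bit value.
+0x02: 44 00 ⇒ word 0x4400 (big)
  top 5b → 0x8 → neg [R]
  [10:8] rd=4 = %r4

%r4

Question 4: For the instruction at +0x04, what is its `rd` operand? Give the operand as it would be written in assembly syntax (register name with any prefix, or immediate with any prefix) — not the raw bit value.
%r2

+0x04: 1a 00 ⇒ word 0x1a00 (big)
  op=0x1a00>>11=0x3 ⇒ not (R)
  rd@[10:8]=0x2 ⇒ %r2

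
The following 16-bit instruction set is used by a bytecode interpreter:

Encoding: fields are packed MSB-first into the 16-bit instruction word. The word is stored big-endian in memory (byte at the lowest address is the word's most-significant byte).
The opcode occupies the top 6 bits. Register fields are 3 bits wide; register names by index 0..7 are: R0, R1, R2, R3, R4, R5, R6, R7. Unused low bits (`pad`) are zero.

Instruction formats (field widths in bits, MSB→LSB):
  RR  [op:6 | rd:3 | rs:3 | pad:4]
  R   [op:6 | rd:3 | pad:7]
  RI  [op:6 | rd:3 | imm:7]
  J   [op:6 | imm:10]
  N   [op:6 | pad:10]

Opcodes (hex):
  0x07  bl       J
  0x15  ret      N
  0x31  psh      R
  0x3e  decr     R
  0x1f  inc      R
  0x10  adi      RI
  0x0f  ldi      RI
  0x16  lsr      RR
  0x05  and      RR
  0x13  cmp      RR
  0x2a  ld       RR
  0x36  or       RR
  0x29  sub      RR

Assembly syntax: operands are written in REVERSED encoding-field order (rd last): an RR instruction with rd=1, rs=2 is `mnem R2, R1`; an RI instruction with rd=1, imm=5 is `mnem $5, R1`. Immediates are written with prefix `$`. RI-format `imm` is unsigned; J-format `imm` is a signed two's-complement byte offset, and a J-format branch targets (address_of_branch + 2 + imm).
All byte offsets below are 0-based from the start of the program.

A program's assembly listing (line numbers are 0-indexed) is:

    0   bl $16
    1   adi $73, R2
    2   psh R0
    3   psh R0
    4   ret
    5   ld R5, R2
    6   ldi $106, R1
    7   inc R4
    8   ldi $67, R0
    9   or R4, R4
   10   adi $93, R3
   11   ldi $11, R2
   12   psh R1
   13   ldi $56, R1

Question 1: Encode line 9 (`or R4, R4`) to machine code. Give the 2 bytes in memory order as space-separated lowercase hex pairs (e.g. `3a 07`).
line 9 (or): pack op=0x36:6|rd=4:3|rs=4:3|pad=0:4 = 0xda40; big→ da 40

da 40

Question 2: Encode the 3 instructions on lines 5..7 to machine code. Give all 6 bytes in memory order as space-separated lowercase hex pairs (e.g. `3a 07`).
a9 50 3c ea 7e 00

L5: ld op=0x2a:6|rd=2:3|rs=5:3|pad=0:4 ⇒ 0xa950 ⇒ big a9 50
L6: ldi op=0xf:6|rd=1:3|imm=106:7 ⇒ 0x3cea ⇒ big 3c ea
L7: inc op=0x1f:6|rd=4:3|pad=0:7 ⇒ 0x7e00 ⇒ big 7e 00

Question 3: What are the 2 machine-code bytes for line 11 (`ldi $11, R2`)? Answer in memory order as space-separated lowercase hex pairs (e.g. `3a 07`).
3d 0b

L11: ldi op=0xf:6|rd=2:3|imm=11:7 ⇒ 0x3d0b ⇒ big 3d 0b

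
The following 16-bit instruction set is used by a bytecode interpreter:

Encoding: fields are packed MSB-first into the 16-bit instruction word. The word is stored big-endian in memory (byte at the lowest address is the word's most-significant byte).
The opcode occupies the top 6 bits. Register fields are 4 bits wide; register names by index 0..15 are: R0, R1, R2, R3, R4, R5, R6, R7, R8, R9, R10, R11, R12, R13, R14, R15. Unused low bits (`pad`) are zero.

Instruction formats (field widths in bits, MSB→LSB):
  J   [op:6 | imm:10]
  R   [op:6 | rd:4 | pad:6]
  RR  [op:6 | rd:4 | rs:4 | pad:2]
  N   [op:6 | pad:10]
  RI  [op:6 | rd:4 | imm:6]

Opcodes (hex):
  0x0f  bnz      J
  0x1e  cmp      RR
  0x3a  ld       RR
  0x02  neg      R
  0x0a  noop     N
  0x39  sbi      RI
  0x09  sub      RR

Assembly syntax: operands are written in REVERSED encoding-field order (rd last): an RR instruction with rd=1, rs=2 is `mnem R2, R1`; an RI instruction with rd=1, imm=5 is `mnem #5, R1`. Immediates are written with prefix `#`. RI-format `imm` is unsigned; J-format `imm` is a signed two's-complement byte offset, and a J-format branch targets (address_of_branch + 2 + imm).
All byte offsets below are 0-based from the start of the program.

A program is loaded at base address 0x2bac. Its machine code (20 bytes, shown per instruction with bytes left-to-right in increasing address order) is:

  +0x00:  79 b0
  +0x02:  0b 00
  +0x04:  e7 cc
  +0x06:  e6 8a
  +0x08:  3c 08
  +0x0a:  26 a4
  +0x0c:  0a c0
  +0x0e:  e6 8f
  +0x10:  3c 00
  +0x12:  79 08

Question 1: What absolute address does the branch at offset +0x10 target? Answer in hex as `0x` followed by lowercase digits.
[10] 3c 00 → 0x3c00
  top 6b → 0xf → bnz [J]
  imm: (w>>0)&0x3ff=0x0 → #0
  target = base 0x2bac + off 0x10 + 2 + imm 0 = 0x2bbe

0x2bbe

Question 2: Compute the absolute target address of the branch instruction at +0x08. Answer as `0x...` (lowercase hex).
[08] 3c 08 → 0x3c08
  op=0x3c08>>10=0xf ⇒ bnz (J)
  imm@[9:0]=0x8 ⇒ #8
  target = base 0x2bac + off 0x08 + 2 + imm 8 = 0x2bbe

0x2bbe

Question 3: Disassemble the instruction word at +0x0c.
@+0c  big-endian(0a c0) = 0x0ac0
  op=0x0ac0>>10=0x2 ⇒ neg (R)
  rd@[9:6]=0xb ⇒ R11

neg R11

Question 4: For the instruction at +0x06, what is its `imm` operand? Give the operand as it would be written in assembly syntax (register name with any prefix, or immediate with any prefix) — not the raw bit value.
@+06  big-endian(e6 8a) = 0xe68a
  op=0xe68a>>10=0x39 ⇒ sbi (RI)
  rd: (w>>6)&0xf=0xa → R10
  imm: (w>>0)&0x3f=0xa → #10

#10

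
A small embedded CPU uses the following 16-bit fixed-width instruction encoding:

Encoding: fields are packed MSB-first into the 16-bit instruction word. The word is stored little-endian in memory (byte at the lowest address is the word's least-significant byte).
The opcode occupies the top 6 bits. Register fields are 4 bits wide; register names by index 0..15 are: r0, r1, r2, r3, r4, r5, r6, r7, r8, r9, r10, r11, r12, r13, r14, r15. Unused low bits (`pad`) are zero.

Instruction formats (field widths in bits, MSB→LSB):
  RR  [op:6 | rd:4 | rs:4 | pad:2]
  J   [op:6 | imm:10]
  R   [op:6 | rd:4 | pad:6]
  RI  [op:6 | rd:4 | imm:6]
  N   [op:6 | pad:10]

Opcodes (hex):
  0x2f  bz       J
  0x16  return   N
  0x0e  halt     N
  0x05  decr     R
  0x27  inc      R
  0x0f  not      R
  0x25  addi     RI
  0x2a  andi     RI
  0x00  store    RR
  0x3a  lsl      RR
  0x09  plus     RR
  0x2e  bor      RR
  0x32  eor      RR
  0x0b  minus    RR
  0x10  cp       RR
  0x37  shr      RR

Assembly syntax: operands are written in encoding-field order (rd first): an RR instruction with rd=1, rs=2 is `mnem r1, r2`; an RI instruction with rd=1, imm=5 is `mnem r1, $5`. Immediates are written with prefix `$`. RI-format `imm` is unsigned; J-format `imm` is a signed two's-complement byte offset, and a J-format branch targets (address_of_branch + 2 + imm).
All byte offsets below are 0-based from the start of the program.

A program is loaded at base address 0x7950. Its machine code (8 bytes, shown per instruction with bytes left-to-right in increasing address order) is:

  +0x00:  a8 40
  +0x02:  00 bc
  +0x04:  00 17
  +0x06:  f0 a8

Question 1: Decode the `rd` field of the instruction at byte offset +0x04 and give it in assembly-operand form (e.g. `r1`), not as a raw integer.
r12

@+04  little-endian(00 17) = 0x1700
  top 6b → 0x5 → decr [R]
  rd: (w>>6)&0xf=0xc → r12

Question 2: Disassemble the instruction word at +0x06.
andi r3, $48

@+06  little-endian(f0 a8) = 0xa8f0
  top 6b → 0x2a → andi [RI]
  rd: (w>>6)&0xf=0x3 → r3
  imm: (w>>0)&0x3f=0x30 → $48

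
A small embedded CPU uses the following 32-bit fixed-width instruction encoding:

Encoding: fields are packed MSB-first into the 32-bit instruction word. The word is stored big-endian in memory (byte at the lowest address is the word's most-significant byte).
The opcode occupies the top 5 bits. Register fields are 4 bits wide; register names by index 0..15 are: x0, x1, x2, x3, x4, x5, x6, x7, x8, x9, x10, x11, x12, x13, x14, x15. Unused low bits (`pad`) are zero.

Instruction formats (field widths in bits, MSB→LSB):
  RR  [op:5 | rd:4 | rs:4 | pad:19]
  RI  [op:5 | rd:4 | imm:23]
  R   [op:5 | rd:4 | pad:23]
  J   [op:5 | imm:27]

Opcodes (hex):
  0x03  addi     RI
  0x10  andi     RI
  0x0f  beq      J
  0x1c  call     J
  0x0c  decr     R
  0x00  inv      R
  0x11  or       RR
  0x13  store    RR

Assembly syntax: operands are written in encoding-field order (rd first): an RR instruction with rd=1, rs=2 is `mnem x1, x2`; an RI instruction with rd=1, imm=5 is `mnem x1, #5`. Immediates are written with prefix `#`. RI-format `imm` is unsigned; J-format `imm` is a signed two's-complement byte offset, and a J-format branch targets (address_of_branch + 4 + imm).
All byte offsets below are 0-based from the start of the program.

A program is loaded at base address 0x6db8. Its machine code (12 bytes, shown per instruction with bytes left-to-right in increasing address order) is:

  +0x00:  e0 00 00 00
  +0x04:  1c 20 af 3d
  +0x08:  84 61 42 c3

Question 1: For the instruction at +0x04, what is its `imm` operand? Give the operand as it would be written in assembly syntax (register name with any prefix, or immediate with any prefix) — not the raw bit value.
@+04  big-endian(1c 20 af 3d) = 0x1c20af3d
  opcode bits[31:27]=0x3: addi/RI
  [26:23] rd=8 = x8
  [22:0] imm=2142013 = #2142013

#2142013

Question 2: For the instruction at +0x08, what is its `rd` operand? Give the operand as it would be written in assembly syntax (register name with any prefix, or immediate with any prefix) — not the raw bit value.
off 0x08: read 84 61 42 c3 as big → 0x846142c3
  op=0x846142c3>>27=0x10 ⇒ andi (RI)
  [26:23] rd=8 = x8
  [22:0] imm=6374083 = #6374083

x8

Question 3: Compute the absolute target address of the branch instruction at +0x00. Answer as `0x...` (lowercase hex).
@+00  big-endian(e0 00 00 00) = 0xe0000000
  top 5b → 0x1c → call [J]
  [26:0] imm=0 = #0
  target = base 0x6db8 + off 0x00 + 4 + imm 0 = 0x6dbc

0x6dbc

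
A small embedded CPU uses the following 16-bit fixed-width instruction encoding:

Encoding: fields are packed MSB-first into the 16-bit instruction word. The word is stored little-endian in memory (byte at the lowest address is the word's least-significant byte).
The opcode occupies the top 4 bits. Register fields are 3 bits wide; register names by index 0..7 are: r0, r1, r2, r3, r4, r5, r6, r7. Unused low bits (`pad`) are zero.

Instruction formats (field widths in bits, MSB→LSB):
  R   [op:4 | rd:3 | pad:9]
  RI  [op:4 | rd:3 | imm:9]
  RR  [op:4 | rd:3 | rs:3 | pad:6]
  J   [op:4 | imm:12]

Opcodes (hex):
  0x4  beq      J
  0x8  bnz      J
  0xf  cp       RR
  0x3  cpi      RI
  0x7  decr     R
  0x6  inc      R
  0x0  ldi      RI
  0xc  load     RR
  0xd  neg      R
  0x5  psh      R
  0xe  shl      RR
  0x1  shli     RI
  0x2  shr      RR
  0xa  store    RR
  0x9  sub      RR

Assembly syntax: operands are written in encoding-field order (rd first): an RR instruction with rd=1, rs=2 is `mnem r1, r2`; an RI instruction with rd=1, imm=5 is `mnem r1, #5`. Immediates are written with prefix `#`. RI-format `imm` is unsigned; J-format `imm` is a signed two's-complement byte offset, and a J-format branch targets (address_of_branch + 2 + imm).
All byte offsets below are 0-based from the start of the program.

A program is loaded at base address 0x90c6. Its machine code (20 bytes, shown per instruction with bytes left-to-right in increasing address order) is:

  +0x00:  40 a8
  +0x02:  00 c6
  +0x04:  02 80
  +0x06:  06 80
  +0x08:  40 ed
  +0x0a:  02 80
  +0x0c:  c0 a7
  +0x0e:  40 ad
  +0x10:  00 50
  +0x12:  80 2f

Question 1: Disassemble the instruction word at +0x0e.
store r6, r5

@+0e  little-endian(40 ad) = 0xad40
  top 4b → 0xa → store [RR]
  rd@[11:9]=0x6 ⇒ r6
  rs@[8:6]=0x5 ⇒ r5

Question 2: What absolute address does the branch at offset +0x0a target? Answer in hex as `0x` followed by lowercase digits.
[0a] 02 80 → 0x8002
  opcode bits[15:12]=0x8: bnz/J
  imm: (w>>0)&0xfff=0x2 → #2
  target = base 0x90c6 + off 0x0a + 2 + imm 2 = 0x90d4

0x90d4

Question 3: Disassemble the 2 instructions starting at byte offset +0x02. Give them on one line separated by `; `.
load r3, r0; bnz #2

@+02  little-endian(00 c6) = 0xc600
  opcode bits[15:12]=0xc: load/RR
  [11:9] rd=3 = r3
  [8:6] rs=0 = r0
@+04  little-endian(02 80) = 0x8002
  opcode bits[15:12]=0x8: bnz/J
  [11:0] imm=2 = #2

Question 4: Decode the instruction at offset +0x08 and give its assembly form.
shl r6, r5

off 0x08: read 40 ed as little → 0xed40
  top 4b → 0xe → shl [RR]
  [11:9] rd=6 = r6
  [8:6] rs=5 = r5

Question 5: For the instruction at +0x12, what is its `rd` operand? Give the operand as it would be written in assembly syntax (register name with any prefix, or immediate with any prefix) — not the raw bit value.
+0x12: 80 2f ⇒ word 0x2f80 (little)
  top 4b → 0x2 → shr [RR]
  [11:9] rd=7 = r7
  [8:6] rs=6 = r6

r7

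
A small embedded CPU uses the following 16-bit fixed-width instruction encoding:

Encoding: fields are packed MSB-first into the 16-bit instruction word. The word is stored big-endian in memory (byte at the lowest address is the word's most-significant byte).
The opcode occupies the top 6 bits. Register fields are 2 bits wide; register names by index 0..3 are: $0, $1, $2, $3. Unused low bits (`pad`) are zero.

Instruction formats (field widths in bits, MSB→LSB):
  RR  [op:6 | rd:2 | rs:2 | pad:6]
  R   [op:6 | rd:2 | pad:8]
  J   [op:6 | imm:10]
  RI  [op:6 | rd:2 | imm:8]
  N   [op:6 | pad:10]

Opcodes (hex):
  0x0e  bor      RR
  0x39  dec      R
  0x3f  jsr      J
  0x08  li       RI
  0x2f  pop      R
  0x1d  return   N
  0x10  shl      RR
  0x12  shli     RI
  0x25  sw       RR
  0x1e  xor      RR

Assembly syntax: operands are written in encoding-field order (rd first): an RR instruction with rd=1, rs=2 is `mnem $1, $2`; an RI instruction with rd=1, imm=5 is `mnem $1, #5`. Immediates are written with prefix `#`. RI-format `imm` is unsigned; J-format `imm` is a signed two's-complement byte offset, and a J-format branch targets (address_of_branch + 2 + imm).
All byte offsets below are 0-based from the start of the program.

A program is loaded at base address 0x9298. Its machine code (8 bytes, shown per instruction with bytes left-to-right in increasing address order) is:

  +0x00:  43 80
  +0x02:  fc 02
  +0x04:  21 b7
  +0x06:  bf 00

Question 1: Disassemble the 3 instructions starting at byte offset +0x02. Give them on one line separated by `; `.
+0x02: fc 02 ⇒ word 0xfc02 (big)
  top 6b → 0x3f → jsr [J]
  imm@[9:0]=0x2 ⇒ #2
+0x04: 21 b7 ⇒ word 0x21b7 (big)
  top 6b → 0x8 → li [RI]
  rd@[9:8]=0x1 ⇒ $1
  imm@[7:0]=0xb7 ⇒ #183
+0x06: bf 00 ⇒ word 0xbf00 (big)
  top 6b → 0x2f → pop [R]
  rd@[9:8]=0x3 ⇒ $3

jsr #2; li $1, #183; pop $3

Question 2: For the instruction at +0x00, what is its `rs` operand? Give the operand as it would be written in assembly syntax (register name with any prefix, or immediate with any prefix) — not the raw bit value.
$2

[00] 43 80 → 0x4380
  top 6b → 0x10 → shl [RR]
  [9:8] rd=3 = $3
  [7:6] rs=2 = $2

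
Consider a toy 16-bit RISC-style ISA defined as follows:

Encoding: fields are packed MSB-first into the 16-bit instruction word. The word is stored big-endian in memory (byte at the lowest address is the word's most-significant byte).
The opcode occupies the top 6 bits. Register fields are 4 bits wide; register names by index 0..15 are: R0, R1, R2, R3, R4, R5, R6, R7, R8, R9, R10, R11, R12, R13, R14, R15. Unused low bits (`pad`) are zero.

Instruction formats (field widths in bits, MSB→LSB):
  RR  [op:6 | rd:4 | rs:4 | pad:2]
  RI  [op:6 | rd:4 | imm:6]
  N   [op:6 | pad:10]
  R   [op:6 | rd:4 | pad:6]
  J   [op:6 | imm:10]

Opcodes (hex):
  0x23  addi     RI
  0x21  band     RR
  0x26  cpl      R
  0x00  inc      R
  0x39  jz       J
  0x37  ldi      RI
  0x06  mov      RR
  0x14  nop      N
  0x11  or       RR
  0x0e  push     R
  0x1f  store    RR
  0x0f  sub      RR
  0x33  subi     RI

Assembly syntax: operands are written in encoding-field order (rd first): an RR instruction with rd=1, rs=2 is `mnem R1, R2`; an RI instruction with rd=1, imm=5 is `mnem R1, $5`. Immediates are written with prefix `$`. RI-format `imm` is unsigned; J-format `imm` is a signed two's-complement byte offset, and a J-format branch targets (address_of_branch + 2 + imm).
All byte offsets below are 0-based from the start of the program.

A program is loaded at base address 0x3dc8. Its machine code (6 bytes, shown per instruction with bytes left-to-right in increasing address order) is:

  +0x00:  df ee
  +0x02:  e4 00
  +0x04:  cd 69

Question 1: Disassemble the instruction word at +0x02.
[02] e4 00 → 0xe400
  opcode bits[15:10]=0x39: jz/J
  [9:0] imm=0 = $0

jz $0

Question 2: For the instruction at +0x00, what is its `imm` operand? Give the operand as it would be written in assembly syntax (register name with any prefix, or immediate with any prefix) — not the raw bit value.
$46

@+00  big-endian(df ee) = 0xdfee
  top 6b → 0x37 → ldi [RI]
  rd: (w>>6)&0xf=0xf → R15
  imm: (w>>0)&0x3f=0x2e → $46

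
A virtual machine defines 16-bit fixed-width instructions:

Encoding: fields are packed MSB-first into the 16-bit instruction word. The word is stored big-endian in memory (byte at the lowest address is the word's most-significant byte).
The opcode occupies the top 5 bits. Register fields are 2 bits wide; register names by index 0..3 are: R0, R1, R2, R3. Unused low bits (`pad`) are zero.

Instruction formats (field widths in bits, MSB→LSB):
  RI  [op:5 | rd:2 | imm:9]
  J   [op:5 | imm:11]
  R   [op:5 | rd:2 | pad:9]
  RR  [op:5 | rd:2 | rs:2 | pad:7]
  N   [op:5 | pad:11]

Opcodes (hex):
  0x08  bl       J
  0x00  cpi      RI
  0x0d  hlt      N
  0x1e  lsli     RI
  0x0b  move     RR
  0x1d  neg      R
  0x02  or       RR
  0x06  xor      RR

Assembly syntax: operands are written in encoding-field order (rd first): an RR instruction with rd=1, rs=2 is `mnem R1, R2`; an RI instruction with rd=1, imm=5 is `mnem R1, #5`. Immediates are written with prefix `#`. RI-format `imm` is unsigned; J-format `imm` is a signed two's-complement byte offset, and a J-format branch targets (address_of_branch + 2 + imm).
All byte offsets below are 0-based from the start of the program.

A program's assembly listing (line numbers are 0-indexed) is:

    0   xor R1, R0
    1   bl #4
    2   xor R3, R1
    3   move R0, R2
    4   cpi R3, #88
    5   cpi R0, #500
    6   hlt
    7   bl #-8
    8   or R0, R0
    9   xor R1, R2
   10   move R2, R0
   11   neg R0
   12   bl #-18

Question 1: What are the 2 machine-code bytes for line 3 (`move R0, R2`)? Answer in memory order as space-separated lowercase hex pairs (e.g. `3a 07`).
line 3 (move): pack op=0xb:5|rd=0:2|rs=2:2|pad=0:7 = 0x5900; big→ 59 00

59 00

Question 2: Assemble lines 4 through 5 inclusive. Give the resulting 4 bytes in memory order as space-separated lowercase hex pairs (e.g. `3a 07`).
line 4 (cpi): pack op=0x0:5|rd=3:2|imm=88:9 = 0x0658; big→ 06 58
line 5 (cpi): pack op=0x0:5|rd=0:2|imm=500:9 = 0x01f4; big→ 01 f4

06 58 01 f4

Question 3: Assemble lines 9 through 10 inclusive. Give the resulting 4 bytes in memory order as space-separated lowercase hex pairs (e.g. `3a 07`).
line 9 (xor): pack op=0x6:5|rd=1:2|rs=2:2|pad=0:7 = 0x3300; big→ 33 00
line 10 (move): pack op=0xb:5|rd=2:2|rs=0:2|pad=0:7 = 0x5c00; big→ 5c 00

33 00 5c 00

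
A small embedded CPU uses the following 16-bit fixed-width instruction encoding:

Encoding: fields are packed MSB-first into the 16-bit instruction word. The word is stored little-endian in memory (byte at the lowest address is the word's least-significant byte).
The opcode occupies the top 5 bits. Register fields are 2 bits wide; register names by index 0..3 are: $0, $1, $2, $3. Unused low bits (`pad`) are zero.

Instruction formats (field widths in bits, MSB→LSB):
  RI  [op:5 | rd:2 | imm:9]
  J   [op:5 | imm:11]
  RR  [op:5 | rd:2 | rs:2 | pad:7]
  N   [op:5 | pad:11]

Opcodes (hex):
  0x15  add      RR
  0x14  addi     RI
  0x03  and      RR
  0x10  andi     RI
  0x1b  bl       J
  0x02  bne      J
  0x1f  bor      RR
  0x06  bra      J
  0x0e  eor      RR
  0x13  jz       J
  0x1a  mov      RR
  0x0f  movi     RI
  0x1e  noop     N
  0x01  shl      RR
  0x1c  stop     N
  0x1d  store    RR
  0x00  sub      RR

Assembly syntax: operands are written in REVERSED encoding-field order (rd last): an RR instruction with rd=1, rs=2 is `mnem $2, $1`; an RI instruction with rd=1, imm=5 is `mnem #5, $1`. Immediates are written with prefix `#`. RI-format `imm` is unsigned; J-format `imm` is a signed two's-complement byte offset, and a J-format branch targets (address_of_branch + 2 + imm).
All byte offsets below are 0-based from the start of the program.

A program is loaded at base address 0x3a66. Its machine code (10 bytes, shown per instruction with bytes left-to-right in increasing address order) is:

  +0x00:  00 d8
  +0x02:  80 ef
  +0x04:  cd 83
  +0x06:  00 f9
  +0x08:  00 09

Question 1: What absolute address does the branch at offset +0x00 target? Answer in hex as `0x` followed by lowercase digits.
off 0x00: read 00 d8 as little → 0xd800
  op=0xd800>>11=0x1b ⇒ bl (J)
  [10:0] imm=0 = #0
  target = base 0x3a66 + off 0x00 + 2 + imm 0 = 0x3a68

0x3a68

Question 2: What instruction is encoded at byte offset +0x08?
shl $2, $0

@+08  little-endian(00 09) = 0x0900
  top 5b → 0x1 → shl [RR]
  rd@[10:9]=0x0 ⇒ $0
  rs@[8:7]=0x2 ⇒ $2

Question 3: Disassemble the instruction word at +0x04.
andi #461, $1

@+04  little-endian(cd 83) = 0x83cd
  op=0x83cd>>11=0x10 ⇒ andi (RI)
  rd@[10:9]=0x1 ⇒ $1
  imm@[8:0]=0x1cd ⇒ #461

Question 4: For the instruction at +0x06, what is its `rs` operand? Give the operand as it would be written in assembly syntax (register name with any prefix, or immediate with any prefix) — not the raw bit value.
$2

off 0x06: read 00 f9 as little → 0xf900
  top 5b → 0x1f → bor [RR]
  rd@[10:9]=0x0 ⇒ $0
  rs@[8:7]=0x2 ⇒ $2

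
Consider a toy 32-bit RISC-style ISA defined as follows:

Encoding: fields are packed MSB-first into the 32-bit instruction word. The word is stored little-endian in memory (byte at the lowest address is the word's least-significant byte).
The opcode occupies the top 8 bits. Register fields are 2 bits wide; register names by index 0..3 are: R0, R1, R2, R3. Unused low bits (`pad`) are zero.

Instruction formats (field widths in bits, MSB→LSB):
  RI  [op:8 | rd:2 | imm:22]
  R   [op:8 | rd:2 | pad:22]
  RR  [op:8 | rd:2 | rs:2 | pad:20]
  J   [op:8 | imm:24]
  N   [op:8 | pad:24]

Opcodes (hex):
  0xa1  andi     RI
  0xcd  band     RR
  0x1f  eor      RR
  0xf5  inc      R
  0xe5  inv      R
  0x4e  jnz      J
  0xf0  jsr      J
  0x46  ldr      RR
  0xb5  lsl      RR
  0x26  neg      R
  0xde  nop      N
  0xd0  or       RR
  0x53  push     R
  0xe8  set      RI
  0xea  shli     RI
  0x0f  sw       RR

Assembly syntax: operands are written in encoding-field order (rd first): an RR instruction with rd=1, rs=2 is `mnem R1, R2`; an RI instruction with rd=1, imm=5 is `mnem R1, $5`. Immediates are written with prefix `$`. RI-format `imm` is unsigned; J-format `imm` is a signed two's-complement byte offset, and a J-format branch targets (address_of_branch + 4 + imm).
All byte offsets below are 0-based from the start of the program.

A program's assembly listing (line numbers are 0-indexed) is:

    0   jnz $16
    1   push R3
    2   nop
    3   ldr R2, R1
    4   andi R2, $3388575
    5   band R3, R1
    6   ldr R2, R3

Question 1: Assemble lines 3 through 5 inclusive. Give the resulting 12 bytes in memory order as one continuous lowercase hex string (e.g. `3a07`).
000090469fb4b3a10000d0cd

L3: ldr op=0x46:8|rd=2:2|rs=1:2|pad=0:20 ⇒ 0x46900000 ⇒ little 00 00 90 46
L4: andi op=0xa1:8|rd=2:2|imm=3388575:22 ⇒ 0xa1b3b49f ⇒ little 9f b4 b3 a1
L5: band op=0xcd:8|rd=3:2|rs=1:2|pad=0:20 ⇒ 0xcdd00000 ⇒ little 00 00 d0 cd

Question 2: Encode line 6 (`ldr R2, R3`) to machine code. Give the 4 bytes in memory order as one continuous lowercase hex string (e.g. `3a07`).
0000b046

L6: ldr op=0x46:8|rd=2:2|rs=3:2|pad=0:20 ⇒ 0x46b00000 ⇒ little 00 00 b0 46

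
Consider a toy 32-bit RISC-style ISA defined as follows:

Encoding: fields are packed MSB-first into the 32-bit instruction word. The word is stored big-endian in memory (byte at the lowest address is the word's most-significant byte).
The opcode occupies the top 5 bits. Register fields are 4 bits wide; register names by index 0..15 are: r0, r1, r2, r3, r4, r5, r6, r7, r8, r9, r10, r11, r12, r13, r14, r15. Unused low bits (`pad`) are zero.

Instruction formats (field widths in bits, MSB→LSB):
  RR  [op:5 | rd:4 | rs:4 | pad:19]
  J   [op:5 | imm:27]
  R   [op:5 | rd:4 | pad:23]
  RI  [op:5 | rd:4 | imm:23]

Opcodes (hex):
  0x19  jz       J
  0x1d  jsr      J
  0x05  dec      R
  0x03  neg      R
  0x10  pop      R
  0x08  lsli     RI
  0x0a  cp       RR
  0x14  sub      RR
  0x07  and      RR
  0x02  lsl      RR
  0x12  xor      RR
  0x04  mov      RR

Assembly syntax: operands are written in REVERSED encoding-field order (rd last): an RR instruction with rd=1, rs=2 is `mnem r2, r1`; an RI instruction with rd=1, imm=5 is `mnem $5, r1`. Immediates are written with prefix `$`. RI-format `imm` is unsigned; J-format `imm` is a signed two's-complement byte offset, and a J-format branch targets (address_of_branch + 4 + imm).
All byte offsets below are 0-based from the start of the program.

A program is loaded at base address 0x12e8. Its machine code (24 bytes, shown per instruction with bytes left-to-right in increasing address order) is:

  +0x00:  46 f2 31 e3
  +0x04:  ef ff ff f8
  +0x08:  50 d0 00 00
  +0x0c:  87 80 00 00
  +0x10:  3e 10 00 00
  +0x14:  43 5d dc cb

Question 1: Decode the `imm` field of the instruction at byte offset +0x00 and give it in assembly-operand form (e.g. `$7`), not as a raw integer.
$7483875

off 0x00: read 46 f2 31 e3 as big → 0x46f231e3
  top 5b → 0x8 → lsli [RI]
  rd: (w>>23)&0xf=0xd → r13
  imm: (w>>0)&0x7fffff=0x7231e3 → $7483875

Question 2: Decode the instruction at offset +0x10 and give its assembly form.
@+10  big-endian(3e 10 00 00) = 0x3e100000
  op=0x3e100000>>27=0x7 ⇒ and (RR)
  rd: (w>>23)&0xf=0xc → r12
  rs: (w>>19)&0xf=0x2 → r2

and r2, r12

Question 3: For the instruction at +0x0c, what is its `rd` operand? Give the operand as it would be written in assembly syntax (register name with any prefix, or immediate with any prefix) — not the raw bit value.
+0x0c: 87 80 00 00 ⇒ word 0x87800000 (big)
  opcode bits[31:27]=0x10: pop/R
  rd: (w>>23)&0xf=0xf → r15

r15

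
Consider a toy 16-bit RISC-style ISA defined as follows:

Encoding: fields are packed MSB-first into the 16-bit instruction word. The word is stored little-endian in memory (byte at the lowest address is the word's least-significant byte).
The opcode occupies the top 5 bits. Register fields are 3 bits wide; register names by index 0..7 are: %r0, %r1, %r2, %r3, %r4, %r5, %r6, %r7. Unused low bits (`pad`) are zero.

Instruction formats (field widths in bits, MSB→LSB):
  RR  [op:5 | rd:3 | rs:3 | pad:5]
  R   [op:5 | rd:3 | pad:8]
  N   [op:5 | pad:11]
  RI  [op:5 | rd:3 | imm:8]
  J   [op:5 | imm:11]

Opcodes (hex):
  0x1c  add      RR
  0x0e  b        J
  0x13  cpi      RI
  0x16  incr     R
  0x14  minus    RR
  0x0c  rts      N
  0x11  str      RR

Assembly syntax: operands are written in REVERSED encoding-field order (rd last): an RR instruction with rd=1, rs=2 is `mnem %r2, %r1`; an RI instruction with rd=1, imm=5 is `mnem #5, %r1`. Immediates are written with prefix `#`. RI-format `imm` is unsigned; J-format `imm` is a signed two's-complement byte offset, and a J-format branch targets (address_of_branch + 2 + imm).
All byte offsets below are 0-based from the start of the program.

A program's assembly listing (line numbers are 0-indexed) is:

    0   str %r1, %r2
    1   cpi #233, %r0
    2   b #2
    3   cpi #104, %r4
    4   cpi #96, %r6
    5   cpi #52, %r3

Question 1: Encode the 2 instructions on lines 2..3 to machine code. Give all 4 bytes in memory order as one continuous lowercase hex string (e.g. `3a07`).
L2: b op=0xe:5|imm=2:11 ⇒ 0x7002 ⇒ little 02 70
L3: cpi op=0x13:5|rd=4:3|imm=104:8 ⇒ 0x9c68 ⇒ little 68 9c

0270689c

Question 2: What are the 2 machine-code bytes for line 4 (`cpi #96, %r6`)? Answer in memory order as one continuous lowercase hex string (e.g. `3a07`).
L4: cpi op=0x13:5|rd=6:3|imm=96:8 ⇒ 0x9e60 ⇒ little 60 9e

609e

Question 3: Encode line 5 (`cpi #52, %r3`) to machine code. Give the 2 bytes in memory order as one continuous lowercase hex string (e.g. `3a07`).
line 5 (cpi): pack op=0x13:5|rd=3:3|imm=52:8 = 0x9b34; little→ 34 9b

349b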